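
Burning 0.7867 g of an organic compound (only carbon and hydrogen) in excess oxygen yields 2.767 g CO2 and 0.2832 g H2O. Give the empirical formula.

C2H

mol C = 2.767 / 44.01 = 0.06287; mass C = 0.06287 × 12.01 = 0.7551 g
mol H = 2 × (0.2832 / 18.02) = 0.03143; mass H = 0.03143 × 1.008 = 0.03168 g
Smallest is H at 0.03143 mol; normalising gives C 2.000, H 1.000
≈ 2:1 → C2H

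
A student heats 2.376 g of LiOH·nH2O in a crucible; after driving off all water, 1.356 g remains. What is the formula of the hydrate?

LiOH·H2O

Mass of water lost = 2.376 − 1.356 = 1.02 g → 1.02 / 18.02 = 0.0566 mol H2O
Molar mass of LiOH = 23.95 g/mol → mol LiOH = 1.356 / 23.95 = 0.05662
n = 0.0566 / 0.05662 = 1.00 ≈ 1 → LiOH·H2O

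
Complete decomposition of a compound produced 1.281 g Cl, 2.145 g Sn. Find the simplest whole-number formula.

n(Cl) = 1.281/35.45 = 0.03614, n(Sn) = 2.145/118.71 = 0.01807
Divide by the smallest (0.01807 mol Sn): Cl 2.000, Sn 1.000
≈ 2:1 → Cl2Sn

Cl2Sn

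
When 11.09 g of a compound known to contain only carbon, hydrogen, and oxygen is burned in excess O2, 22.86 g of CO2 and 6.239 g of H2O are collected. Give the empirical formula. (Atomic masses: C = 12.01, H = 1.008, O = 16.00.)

mol C = 22.86 / 44.01 = 0.5194; mass C = 0.5194 × 12.01 = 6.238 g
mol H = 2 × (6.239 / 18.02) = 0.6925; mass H = 0.6925 × 1.008 = 0.6980 g
mass O = 11.09 − (6.936) = 4.154 g → mol O = 0.2596
Ratios (÷ 0.2596): C 2.001, H 2.667, O 1.000
Multiply by 3: C 6.00, H 8.00, O 3.00 → C6H8O3

C6H8O3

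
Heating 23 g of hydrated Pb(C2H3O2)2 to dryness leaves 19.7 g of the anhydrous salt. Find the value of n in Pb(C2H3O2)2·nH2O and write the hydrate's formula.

Mass of water lost = 23 − 19.7 = 3.3 g → 3.3 / 18.02 = 0.1831 mol H2O
Molar mass of Pb(C2H3O2)2 = 325.29 g/mol → mol Pb(C2H3O2)2 = 19.7 / 325.29 = 0.06056
n = 0.1831 / 0.06056 = 3.02 ≈ 3 → Pb(C2H3O2)2·3H2O

Pb(C2H3O2)2·3H2O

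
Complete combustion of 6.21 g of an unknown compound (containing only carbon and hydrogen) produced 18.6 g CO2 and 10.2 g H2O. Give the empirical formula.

mol C = 18.6 / 44.01 = 0.4226; mass C = 0.4226 × 12.01 = 5.076 g
mol H = 2 × (10.2 / 18.02) = 1.132; mass H = 1.132 × 1.008 = 1.141 g
Ratios (÷ 0.4226): C 1.000, H 2.679
×3: C 3.00, H 8.04 → C3H8

C3H8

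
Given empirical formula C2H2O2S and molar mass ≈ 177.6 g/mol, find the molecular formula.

Empirical-formula mass = 90.11 g/mol
n = 177.6 / 90.11 = 1.97 ≈ 2
Molecular formula = (C2H2O2S)2 = C4H4O4S2

C4H4O4S2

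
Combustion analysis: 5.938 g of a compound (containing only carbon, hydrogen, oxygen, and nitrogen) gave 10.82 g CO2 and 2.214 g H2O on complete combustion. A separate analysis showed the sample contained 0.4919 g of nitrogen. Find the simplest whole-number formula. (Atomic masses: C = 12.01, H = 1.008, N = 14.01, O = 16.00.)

mol C = 10.82 / 44.01 = 0.2459; mass C = 0.2459 × 12.01 = 2.953 g
mol H = 2 × (2.214 / 18.02) = 0.2457; mass H = 0.2457 × 1.008 = 0.2477 g
mol N = 0.4919 / 14.01 = 0.03511
mass O = 5.938 − (3.692) = 2.246 g → mol O = 0.1404
Smallest is N at 0.03511 mol; normalising gives C 7.002, H 6.999, N 1.000, O 3.998
Ratio ≈ 7:7:1:4, so the empirical formula is C7H7NO4

C7H7NO4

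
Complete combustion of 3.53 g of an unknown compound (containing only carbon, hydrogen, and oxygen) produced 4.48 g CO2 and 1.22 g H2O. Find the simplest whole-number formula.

C3H4O4

mol C = 4.48 / 44.01 = 0.1018; mass C = 0.1018 × 12.01 = 1.223 g
mol H = 2 × (1.22 / 18.02) = 0.1354; mass H = 0.1354 × 1.008 = 0.1365 g
mass O = 3.53 − (1.359) = 2.171 g → mol O = 0.1357
Smallest is C at 0.1018 mol; normalising gives C 1.000, H 1.330, O 1.333
Multiply by 3: C 3.00, H 3.99, O 4.00 → C3H4O4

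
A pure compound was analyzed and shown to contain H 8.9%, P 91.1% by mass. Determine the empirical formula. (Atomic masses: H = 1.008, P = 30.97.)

H3P

Assume 100 g: 8.9 g H, 91.1 g P.
Moles — H: 8.9 / 1.008 = 8.829 mol; P: 91.1 / 30.97 = 2.942 mol
Smallest is P at 2.942 mol; normalising gives H 3.002, P 1.000
→ H3P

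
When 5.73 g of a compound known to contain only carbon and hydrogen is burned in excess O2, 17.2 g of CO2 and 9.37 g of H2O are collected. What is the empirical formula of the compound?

C3H8

mol C = 17.2 / 44.01 = 0.3908; mass C = 0.3908 × 12.01 = 4.694 g
mol H = 2 × (9.37 / 18.02) = 1.040; mass H = 1.040 × 1.008 = 1.048 g
Ratios (÷ 0.3908): C 1.000, H 2.661
Multiply by 3: C 3.00, H 7.98 → C3H8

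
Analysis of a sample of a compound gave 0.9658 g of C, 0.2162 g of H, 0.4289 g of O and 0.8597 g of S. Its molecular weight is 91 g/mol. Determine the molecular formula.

C: 0.9658 g ÷ 12.01 g/mol = 0.08042 mol
H: 0.2162 g ÷ 1.008 g/mol = 0.2145 mol
O: 0.4289 g ÷ 16.00 g/mol = 0.02681 mol
S: 0.8597 g ÷ 32.07 g/mol = 0.02681 mol
Divide by the smallest (0.02681 mol O): C 3.000, H 8.001, O 1.000, S 1.000
→ C3H8OS
Empirical-formula mass = 92.16 g/mol
n = 91 / 92.16 = 0.99 ≈ 1
Molecular formula = empirical formula = C3H8OS

C3H8OS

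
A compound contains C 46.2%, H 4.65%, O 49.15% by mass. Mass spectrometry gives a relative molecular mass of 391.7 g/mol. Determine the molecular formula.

C15H18O12

Assume 100 g: 46.2 g C, 4.65 g H, 49.15 g O.
n(C) = 46.2/12.01 = 3.847, n(H) = 4.65/1.008 = 4.613, n(O) = 49.15/16.00 = 3.072
Ratios (÷ 3.072): C 1.252, H 1.502, O 1.000
×4: C 5.01, H 6.01, O 4.00 → C5H6O4
Empirical-formula mass = 130.10 g/mol
n = 391.7 / 130.10 = 3.01 ≈ 3
Molecular formula = (C5H6O4)×3 = C15H18O12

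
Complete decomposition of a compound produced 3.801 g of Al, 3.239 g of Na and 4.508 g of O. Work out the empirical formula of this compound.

AlNaO2

n(Al) = 3.801/26.98 = 0.1409, n(Na) = 3.239/22.99 = 0.1409, n(O) = 4.508/16.00 = 0.2818
Smallest is Al at 0.1409 mol; normalising gives Al 1.000, Na 1.000, O 2.000
≈ 1:1:2 → AlNaO2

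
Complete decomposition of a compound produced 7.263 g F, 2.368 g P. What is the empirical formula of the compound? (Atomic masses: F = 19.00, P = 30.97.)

F: 7.263 g ÷ 19.00 g/mol = 0.3823 mol
P: 2.368 g ÷ 30.97 g/mol = 0.07646 mol
Smallest is P at 0.07646 mol; normalising gives F 4.999, P 1.000
Ratio ≈ 5:1, so the empirical formula is F5P

F5P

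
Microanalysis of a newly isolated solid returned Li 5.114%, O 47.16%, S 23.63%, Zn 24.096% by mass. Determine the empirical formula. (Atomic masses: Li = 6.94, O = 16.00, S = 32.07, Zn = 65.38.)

Assume 100 g: 5.114 g Li, 47.16 g O, 23.63 g S, 24.096 g Zn.
n(Li) = 5.114/6.94 = 0.7369, n(O) = 47.16/16.00 = 2.947, n(S) = 23.63/32.07 = 0.7368, n(Zn) = 24.096/65.38 = 0.3686
Ratios (÷ 0.3686): Li 1.999, O 7.997, S 1.999, Zn 1.000
→ Li2O8S2Zn

Li2O8S2Zn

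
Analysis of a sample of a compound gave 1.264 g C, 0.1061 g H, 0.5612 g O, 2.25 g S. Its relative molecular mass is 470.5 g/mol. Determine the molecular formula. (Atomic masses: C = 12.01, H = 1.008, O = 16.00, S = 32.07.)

Moles — C: 1.264 / 12.01 = 0.1052 mol; H: 0.1061 / 1.008 = 0.1053 mol; O: 0.5612 / 16.00 = 0.03508 mol; S: 2.25 / 32.07 = 0.07016 mol
Divide by the smallest (0.03508 mol O): C 3.001, H 3.001, O 1.000, S 2.000
→ C3H3OS2
Empirical-formula mass = 119.19 g/mol
n = 470.5 / 119.19 = 3.95 ≈ 4
Molecular formula = (C3H3OS2)×4 = C12H12O4S8

C12H12O4S8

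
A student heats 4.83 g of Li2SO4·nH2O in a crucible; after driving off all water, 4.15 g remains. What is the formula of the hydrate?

Li2SO4·H2O

Mass of water lost = 4.83 − 4.15 = 0.68 g → 0.68 / 18.02 = 0.03774 mol H2O
Molar mass of Li2SO4 = 109.95 g/mol → mol Li2SO4 = 4.15 / 109.95 = 0.03774
n = 0.03774 / 0.03774 = 1.00 ≈ 1 → Li2SO4·H2O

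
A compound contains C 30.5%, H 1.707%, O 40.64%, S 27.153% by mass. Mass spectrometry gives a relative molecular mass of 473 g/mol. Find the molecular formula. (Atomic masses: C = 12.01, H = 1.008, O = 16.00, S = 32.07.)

C12H8O12S4

Assume 100 g: 30.5 g C, 1.707 g H, 40.64 g O, 27.153 g S.
Moles — C: 30.5 / 12.01 = 2.54 mol; H: 1.707 / 1.008 = 1.693 mol; O: 40.64 / 16.00 = 2.54 mol; S: 27.153 / 32.07 = 0.8467 mol
Smallest is S at 0.8467 mol; normalising gives C 2.999, H 2.000, O 3.000, S 1.000
→ C3H2O3S
Empirical-formula mass = 118.12 g/mol
n = 473 / 118.12 = 4.00 ≈ 4
Molecular formula = (C3H2O3S)×4 = C12H8O12S4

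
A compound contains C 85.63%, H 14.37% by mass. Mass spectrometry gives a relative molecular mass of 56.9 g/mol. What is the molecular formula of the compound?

Assume 100 g: 85.63 g C, 14.37 g H.
n(C) = 85.63/12.01 = 7.13, n(H) = 14.37/1.008 = 14.26
Smallest is C at 7.13 mol; normalising gives C 1.000, H 1.999
≈ 1:2 → CH2
Empirical-formula mass = 14.03 g/mol
n = 56.9 / 14.03 = 4.06 ≈ 4
Molecular formula = (CH2)×4 = C4H8

C4H8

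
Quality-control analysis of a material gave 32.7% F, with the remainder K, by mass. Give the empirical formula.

FK

Assume 100 g: 32.7 g F, 67.3 g K.
n(F) = 32.7/19.00 = 1.721, n(K) = 67.3/39.10 = 1.721
Ratios (÷ 1.721): F 1.000, K 1.000
→ FK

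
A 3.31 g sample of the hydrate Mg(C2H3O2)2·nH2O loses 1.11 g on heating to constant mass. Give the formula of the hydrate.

Mass of anhydrous Mg(C2H3O2)2 = 3.31 − 1.11 = 2.2 g
mol H2O = 1.11 / 18.02 = 0.0616
Molar mass of Mg(C2H3O2)2 = 142.40 g/mol → mol Mg(C2H3O2)2 = 2.2 / 142.40 = 0.01545
n = 0.0616 / 0.01545 = 3.99 ≈ 4 → Mg(C2H3O2)2·4H2O

Mg(C2H3O2)2·4H2O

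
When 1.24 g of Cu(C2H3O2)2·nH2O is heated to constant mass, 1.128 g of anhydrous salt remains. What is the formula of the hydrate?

Cu(C2H3O2)2·H2O

Mass of water lost = 1.24 − 1.128 = 0.112 g → 0.112 / 18.02 = 0.006215 mol H2O
Molar mass of Cu(C2H3O2)2 = 181.64 g/mol → mol Cu(C2H3O2)2 = 1.128 / 181.64 = 0.00621
n = 0.006215 / 0.00621 = 1.00 ≈ 1 → Cu(C2H3O2)2·H2O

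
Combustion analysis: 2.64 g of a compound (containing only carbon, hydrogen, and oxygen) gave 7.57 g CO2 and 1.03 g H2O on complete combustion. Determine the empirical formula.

C6H4O

mol C = 7.57 / 44.01 = 0.1720; mass C = 0.1720 × 12.01 = 2.066 g
mol H = 2 × (1.03 / 18.02) = 0.1143; mass H = 0.1143 × 1.008 = 0.1152 g
mass O = 2.64 − (2.181) = 0.4590 g → mol O = 0.02869
Divide by the smallest (0.02869 mol O): C 5.996, H 3.985, O 1.000
→ C6H4O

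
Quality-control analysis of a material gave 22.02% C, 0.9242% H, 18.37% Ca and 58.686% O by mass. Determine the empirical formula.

C4H2CaO8

Assume 100 g: 22.02 g C, 0.9242 g H, 18.37 g Ca, 58.686 g O.
n(C) = 22.02/12.01 = 1.833, n(H) = 0.9242/1.008 = 0.9169, n(Ca) = 18.37/40.08 = 0.4583, n(O) = 58.686/16.00 = 3.668
Smallest is Ca at 0.4583 mol; normalising gives C 4.000, H 2.000, Ca 1.000, O 8.003
Ratio ≈ 4:2:1:8, so the empirical formula is C4H2CaO8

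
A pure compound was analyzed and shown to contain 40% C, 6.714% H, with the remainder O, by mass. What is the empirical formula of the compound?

CH2O

Assume 100 g: 40 g C, 6.714 g H, 53.286 g O.
Moles — C: 40 / 12.01 = 3.331 mol; H: 6.714 / 1.008 = 6.661 mol; O: 53.286 / 16.00 = 3.33 mol
Divide by the smallest (3.33 mol O): C 1.000, H 2.000, O 1.000
≈ 1:2:1 → CH2O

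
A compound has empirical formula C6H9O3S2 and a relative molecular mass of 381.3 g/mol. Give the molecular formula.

C12H18O6S4

Empirical-formula mass = 193.27 g/mol
n = 381.3 / 193.27 = 1.97 ≈ 2
Molecular formula = (C6H9O3S2)2 = C12H18O6S4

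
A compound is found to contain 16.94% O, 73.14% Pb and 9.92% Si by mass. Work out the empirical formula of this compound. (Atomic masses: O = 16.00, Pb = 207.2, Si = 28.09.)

O3PbSi

Assume 100 g: 16.94 g O, 73.14 g Pb, 9.92 g Si.
Moles — O: 16.94 / 16.00 = 1.059 mol; Pb: 73.14 / 207.2 = 0.353 mol; Si: 9.92 / 28.09 = 0.3532 mol
Ratios (÷ 0.353): O 2.999, Pb 1.000, Si 1.000
Ratio ≈ 3:1:1, so the empirical formula is O3PbSi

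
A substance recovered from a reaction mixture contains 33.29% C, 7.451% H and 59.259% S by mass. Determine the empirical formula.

Assume 100 g: 33.29 g C, 7.451 g H, 59.259 g S.
n(C) = 33.29/12.01 = 2.772, n(H) = 7.451/1.008 = 7.392, n(S) = 59.259/32.07 = 1.848
Divide by the smallest (1.848 mol S): C 1.500, H 4.000, S 1.000
Multiply by 2: C 3.00, H 8.00, S 2.00 → C3H8S2

C3H8S2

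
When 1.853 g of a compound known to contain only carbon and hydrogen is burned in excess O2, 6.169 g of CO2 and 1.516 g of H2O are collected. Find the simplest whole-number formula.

C5H6

mol C = 6.169 / 44.01 = 0.1402; mass C = 0.1402 × 12.01 = 1.683 g
mol H = 2 × (1.516 / 18.02) = 0.1683; mass H = 0.1683 × 1.008 = 0.1696 g
Divide by the smallest (0.1402 mol C): C 1.000, H 1.200
×5: C 5.00, H 6.00 → C5H6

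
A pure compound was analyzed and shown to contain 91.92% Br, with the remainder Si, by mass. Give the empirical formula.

Br4Si

Assume 100 g: 91.92 g Br, 8.08 g Si.
Br: 91.92 g ÷ 79.90 g/mol = 1.15 mol
Si: 8.08 g ÷ 28.09 g/mol = 0.2876 mol
Divide by the smallest (0.2876 mol Si): Br 3.999, Si 1.000
→ Br4Si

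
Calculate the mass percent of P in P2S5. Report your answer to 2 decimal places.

Molar mass = 2(30.97) + 5(32.07) = 222.290 g/mol
Mass of P per mole = 2 × 30.97 = 61.940 g
% P = 61.940 / 222.290 × 100 = 27.86%

27.86%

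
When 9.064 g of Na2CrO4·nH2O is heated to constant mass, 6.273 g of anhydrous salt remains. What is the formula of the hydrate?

Na2CrO4·4H2O

Mass of water lost = 9.064 − 6.273 = 2.791 g → 2.791 / 18.02 = 0.1549 mol H2O
Molar mass of Na2CrO4 = 161.98 g/mol → mol Na2CrO4 = 6.273 / 161.98 = 0.03873
n = 0.1549 / 0.03873 = 4.00 ≈ 4 → Na2CrO4·4H2O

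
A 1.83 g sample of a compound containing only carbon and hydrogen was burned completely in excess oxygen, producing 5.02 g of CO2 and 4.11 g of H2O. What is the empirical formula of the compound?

mol C = 5.02 / 44.01 = 0.1141; mass C = 0.1141 × 12.01 = 1.370 g
mol H = 2 × (4.11 / 18.02) = 0.4562; mass H = 0.4562 × 1.008 = 0.4598 g
Ratios (÷ 0.1141): C 1.000, H 3.999
≈ 1:4 → CH4

CH4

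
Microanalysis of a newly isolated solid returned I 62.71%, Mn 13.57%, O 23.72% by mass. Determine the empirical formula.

I2MnO6

Assume 100 g: 62.71 g I, 13.57 g Mn, 23.72 g O.
Moles — I: 62.71 / 126.90 = 0.4942 mol; Mn: 13.57 / 54.94 = 0.247 mol; O: 23.72 / 16.00 = 1.482 mol
Smallest is Mn at 0.247 mol; normalising gives I 2.001, Mn 1.000, O 6.002
→ I2MnO6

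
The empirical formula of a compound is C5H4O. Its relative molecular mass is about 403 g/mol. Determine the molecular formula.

Empirical-formula mass = 80.08 g/mol
n = 403 / 80.08 = 5.03 ≈ 5
Molecular formula = (C5H4O)5 = C25H20O5

C25H20O5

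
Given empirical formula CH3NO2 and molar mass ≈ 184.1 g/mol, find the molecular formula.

C3H9N3O6

Empirical-formula mass = 61.04 g/mol
n = 184.1 / 61.04 = 3.02 ≈ 3
Molecular formula = (CH3NO2)3 = C3H9N3O6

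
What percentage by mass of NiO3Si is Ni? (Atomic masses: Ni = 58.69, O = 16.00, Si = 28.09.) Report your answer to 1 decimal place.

Molar mass = 1(58.69) + 3(16.00) + 1(28.09) = 134.780 g/mol
Mass of Ni per mole = 1 × 58.69 = 58.690 g
% Ni = 58.690 / 134.780 × 100 = 43.5%

43.5%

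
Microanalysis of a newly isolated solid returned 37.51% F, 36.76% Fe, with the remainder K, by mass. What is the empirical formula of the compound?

Assume 100 g: 37.51 g F, 36.76 g Fe, 25.73 g K.
Moles — F: 37.51 / 19.00 = 1.974 mol; Fe: 36.76 / 55.85 = 0.6582 mol; K: 25.73 / 39.10 = 0.6581 mol
Smallest is K at 0.6581 mol; normalising gives F 3.000, Fe 1.000, K 1.000
→ F3FeK

F3FeK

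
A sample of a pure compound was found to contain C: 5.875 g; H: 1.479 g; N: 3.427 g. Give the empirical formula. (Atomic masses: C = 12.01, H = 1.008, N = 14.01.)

n(C) = 5.875/12.01 = 0.4892, n(H) = 1.479/1.008 = 1.467, n(N) = 3.427/14.01 = 0.2446
Ratios (÷ 0.2446): C 2.000, H 5.998, N 1.000
Ratio ≈ 2:6:1, so the empirical formula is C2H6N

C2H6N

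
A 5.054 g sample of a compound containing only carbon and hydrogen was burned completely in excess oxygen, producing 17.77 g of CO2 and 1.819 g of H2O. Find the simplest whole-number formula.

C2H

mol C = 17.77 / 44.01 = 0.4038; mass C = 0.4038 × 12.01 = 4.849 g
mol H = 2 × (1.819 / 18.02) = 0.2019; mass H = 0.2019 × 1.008 = 0.2035 g
Ratios (÷ 0.2019): C 2.000, H 1.000
Ratio ≈ 2:1, so the empirical formula is C2H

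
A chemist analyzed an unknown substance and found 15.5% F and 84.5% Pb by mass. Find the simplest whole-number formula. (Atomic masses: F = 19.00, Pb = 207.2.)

F2Pb

Assume 100 g: 15.5 g F, 84.5 g Pb.
Moles — F: 15.5 / 19.00 = 0.8158 mol; Pb: 84.5 / 207.2 = 0.4078 mol
Ratios (÷ 0.4078): F 2.000, Pb 1.000
→ F2Pb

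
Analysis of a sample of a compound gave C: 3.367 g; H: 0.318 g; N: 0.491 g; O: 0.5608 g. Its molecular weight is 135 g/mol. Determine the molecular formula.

C: 3.367 g ÷ 12.01 g/mol = 0.2803 mol
H: 0.318 g ÷ 1.008 g/mol = 0.3155 mol
N: 0.491 g ÷ 14.01 g/mol = 0.03505 mol
O: 0.5608 g ÷ 16.00 g/mol = 0.03505 mol
Ratios (÷ 0.03505): C 7.999, H 9.002, N 1.000, O 1.000
Ratio ≈ 8:9:1:1, so the empirical formula is C8H9NO
Empirical-formula mass = 135.16 g/mol
n = 135 / 135.16 = 1.00 ≈ 1
Molecular formula = empirical formula = C8H9NO

C8H9NO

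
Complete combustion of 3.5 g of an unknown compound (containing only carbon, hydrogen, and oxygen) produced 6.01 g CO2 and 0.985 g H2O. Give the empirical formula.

mol C = 6.01 / 44.01 = 0.1366; mass C = 0.1366 × 12.01 = 1.640 g
mol H = 2 × (0.985 / 18.02) = 0.1093; mass H = 0.1093 × 1.008 = 0.1102 g
mass O = 3.5 − (1.750) = 1.750 g → mol O = 0.1094
Ratios (÷ 0.1093): C 1.249, H 1.000, O 1.000
Multiply by 4: C 5.00, H 4.00, O 4.00 → C5H4O4

C5H4O4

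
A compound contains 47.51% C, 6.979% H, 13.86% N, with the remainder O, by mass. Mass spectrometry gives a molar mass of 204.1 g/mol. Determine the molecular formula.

C8H14N2O4

Assume 100 g: 47.51 g C, 6.979 g H, 13.86 g N, 31.651 g O.
n(C) = 47.51/12.01 = 3.956, n(H) = 6.979/1.008 = 6.924, n(N) = 13.86/14.01 = 0.9893, n(O) = 31.651/16.00 = 1.978
Smallest is N at 0.9893 mol; normalising gives C 3.999, H 6.999, N 1.000, O 2.000
≈ 4:7:1:2 → C4H7NO2
Empirical-formula mass = 101.11 g/mol
n = 204.1 / 101.11 = 2.02 ≈ 2
Molecular formula = (C4H7NO2)×2 = C8H14N2O4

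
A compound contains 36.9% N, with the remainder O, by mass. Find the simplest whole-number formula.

N2O3

Assume 100 g: 36.9 g N, 63.1 g O.
n(N) = 36.9/14.01 = 2.634, n(O) = 63.1/16.00 = 3.944
Ratios (÷ 2.634): N 1.000, O 1.497
Multiply by 2: N 2.00, O 2.99 → N2O3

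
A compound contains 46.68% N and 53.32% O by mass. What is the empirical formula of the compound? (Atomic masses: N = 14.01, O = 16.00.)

Assume 100 g: 46.68 g N, 53.32 g O.
N: 46.68 g ÷ 14.01 g/mol = 3.332 mol
O: 53.32 g ÷ 16.00 g/mol = 3.333 mol
Smallest is N at 3.332 mol; normalising gives N 1.000, O 1.000
Ratio ≈ 1:1, so the empirical formula is NO

NO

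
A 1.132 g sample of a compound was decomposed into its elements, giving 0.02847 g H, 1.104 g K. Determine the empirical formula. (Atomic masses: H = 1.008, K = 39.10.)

n(H) = 0.02847/1.008 = 0.02824, n(K) = 1.104/39.10 = 0.02824
Divide by the smallest (0.02824 mol K): H 1.000, K 1.000
Ratio ≈ 1:1, so the empirical formula is HK

HK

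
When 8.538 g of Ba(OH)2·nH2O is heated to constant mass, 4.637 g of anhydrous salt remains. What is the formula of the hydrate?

Mass of water lost = 8.538 − 4.637 = 3.901 g → 3.901 / 18.02 = 0.2165 mol H2O
Molar mass of Ba(OH)2 = 171.35 g/mol → mol Ba(OH)2 = 4.637 / 171.35 = 0.02706
n = 0.2165 / 0.02706 = 8.00 ≈ 8 → Ba(OH)2·8H2O

Ba(OH)2·8H2O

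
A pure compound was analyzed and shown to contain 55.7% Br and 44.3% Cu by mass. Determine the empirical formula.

Assume 100 g: 55.7 g Br, 44.3 g Cu.
n(Br) = 55.7/79.90 = 0.6971, n(Cu) = 44.3/63.55 = 0.6971
Ratios (÷ 0.6971): Br 1.000, Cu 1.000
Ratio ≈ 1:1, so the empirical formula is BrCu

BrCu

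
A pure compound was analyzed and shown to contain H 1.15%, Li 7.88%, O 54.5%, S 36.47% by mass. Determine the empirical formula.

HLiO3S

Assume 100 g: 1.15 g H, 7.88 g Li, 54.5 g O, 36.47 g S.
n(H) = 1.15/1.008 = 1.141, n(Li) = 7.88/6.94 = 1.135, n(O) = 54.5/16.00 = 3.406, n(S) = 36.47/32.07 = 1.137
Ratios (÷ 1.135): H 1.005, Li 1.000, O 3.000, S 1.002
Ratio ≈ 1:1:3:1, so the empirical formula is HLiO3S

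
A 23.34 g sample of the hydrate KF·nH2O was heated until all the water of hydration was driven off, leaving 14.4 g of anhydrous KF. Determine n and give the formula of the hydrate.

KF·2H2O

Mass of water lost = 23.34 − 14.4 = 8.94 g → 8.94 / 18.02 = 0.4961 mol H2O
Molar mass of KF = 58.10 g/mol → mol KF = 14.4 / 58.10 = 0.2478
n = 0.4961 / 0.2478 = 2.00 ≈ 2 → KF·2H2O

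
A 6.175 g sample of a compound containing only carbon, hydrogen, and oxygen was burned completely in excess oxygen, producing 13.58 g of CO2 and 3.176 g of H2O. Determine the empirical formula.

C7H8O3

mol C = 13.58 / 44.01 = 0.3086; mass C = 0.3086 × 12.01 = 3.706 g
mol H = 2 × (3.176 / 18.02) = 0.3525; mass H = 0.3525 × 1.008 = 0.3553 g
mass O = 6.175 − (4.061) = 2.114 g → mol O = 0.1321
Smallest is O at 0.1321 mol; normalising gives C 2.336, H 2.668, O 1.000
Multiply by 3: C 7.01, H 8.00, O 3.00 → C7H8O3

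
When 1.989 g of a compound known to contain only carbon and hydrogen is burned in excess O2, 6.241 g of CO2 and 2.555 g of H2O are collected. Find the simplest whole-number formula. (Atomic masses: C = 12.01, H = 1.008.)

mol C = 6.241 / 44.01 = 0.1418; mass C = 0.1418 × 12.01 = 1.703 g
mol H = 2 × (2.555 / 18.02) = 0.2836; mass H = 0.2836 × 1.008 = 0.2858 g
Ratios (÷ 0.1418): C 1.000, H 2.000
→ CH2

CH2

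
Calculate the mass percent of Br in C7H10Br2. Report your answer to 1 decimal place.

Molar mass = 7(12.01) + 10(1.008) + 2(79.90) = 253.950 g/mol
Mass of Br per mole = 2 × 79.90 = 159.800 g
% Br = 159.800 / 253.950 × 100 = 62.9%

62.9%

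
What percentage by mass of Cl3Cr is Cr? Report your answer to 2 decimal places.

Molar mass = 3(35.45) + 1(52.00) = 158.350 g/mol
Mass of Cr per mole = 1 × 52.00 = 52.000 g
% Cr = 52.000 / 158.350 × 100 = 32.84%

32.84%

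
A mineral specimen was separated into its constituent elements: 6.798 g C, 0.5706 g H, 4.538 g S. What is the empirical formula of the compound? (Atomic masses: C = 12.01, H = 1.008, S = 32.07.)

n(C) = 6.798/12.01 = 0.566, n(H) = 0.5706/1.008 = 0.5661, n(S) = 4.538/32.07 = 0.1415
Ratios (÷ 0.1415): C 4.000, H 4.000, S 1.000
Ratio ≈ 4:4:1, so the empirical formula is C4H4S

C4H4S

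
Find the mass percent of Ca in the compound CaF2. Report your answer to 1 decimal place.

51.3%

Molar mass = 1(40.08) + 2(19.00) = 78.080 g/mol
Mass of Ca per mole = 1 × 40.08 = 40.080 g
% Ca = 40.080 / 78.080 × 100 = 51.3%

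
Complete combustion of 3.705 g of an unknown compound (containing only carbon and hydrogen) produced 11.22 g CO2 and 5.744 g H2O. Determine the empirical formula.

mol C = 11.22 / 44.01 = 0.2549; mass C = 0.2549 × 12.01 = 3.062 g
mol H = 2 × (5.744 / 18.02) = 0.6375; mass H = 0.6375 × 1.008 = 0.6426 g
Divide by the smallest (0.2549 mol C): C 1.000, H 2.501
Scaling by 2: C 2.00, H 5.00 → C2H5

C2H5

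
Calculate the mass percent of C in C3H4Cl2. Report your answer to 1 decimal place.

Molar mass = 3(12.01) + 4(1.008) + 2(35.45) = 110.962 g/mol
Mass of C per mole = 3 × 12.01 = 36.030 g
% C = 36.030 / 110.962 × 100 = 32.5%

32.5%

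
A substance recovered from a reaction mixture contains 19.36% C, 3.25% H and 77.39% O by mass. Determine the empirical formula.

Assume 100 g: 19.36 g C, 3.25 g H, 77.39 g O.
Moles — C: 19.36 / 12.01 = 1.612 mol; H: 3.25 / 1.008 = 3.224 mol; O: 77.39 / 16.00 = 4.837 mol
Divide by the smallest (1.612 mol C): C 1.000, H 2.000, O 3.001
≈ 1:2:3 → CH2O3

CH2O3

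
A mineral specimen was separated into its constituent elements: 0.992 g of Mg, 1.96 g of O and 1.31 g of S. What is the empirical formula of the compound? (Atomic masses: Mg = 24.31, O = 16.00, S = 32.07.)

Mg: 0.992 g ÷ 24.31 g/mol = 0.04081 mol
O: 1.96 g ÷ 16.00 g/mol = 0.1225 mol
S: 1.31 g ÷ 32.07 g/mol = 0.04085 mol
Divide by the smallest (0.04081 mol Mg): Mg 1.000, O 3.002, S 1.001
→ MgO3S

MgO3S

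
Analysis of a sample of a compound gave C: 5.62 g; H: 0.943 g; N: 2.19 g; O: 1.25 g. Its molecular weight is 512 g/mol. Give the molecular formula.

C: 5.62 g ÷ 12.01 g/mol = 0.4679 mol
H: 0.943 g ÷ 1.008 g/mol = 0.9355 mol
N: 2.19 g ÷ 14.01 g/mol = 0.1563 mol
O: 1.25 g ÷ 16.00 g/mol = 0.07812 mol
Divide by the smallest (0.07812 mol O): C 5.990, H 11.975, N 2.001, O 1.000
Ratio ≈ 6:12:2:1, so the empirical formula is C6H12N2O
Empirical-formula mass = 128.18 g/mol
n = 512 / 128.18 = 3.99 ≈ 4
Molecular formula = (C6H12N2O)×4 = C24H48N8O4

C24H48N8O4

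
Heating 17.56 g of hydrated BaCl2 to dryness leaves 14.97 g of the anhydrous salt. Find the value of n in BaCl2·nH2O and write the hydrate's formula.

Mass of water lost = 17.56 − 14.97 = 2.59 g → 2.59 / 18.02 = 0.1437 mol H2O
Molar mass of BaCl2 = 208.23 g/mol → mol BaCl2 = 14.97 / 208.23 = 0.07189
n = 0.1437 / 0.07189 = 2.00 ≈ 2 → BaCl2·2H2O

BaCl2·2H2O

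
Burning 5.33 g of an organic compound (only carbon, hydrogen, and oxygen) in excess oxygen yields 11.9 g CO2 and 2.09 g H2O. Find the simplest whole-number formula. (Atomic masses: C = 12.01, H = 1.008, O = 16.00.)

mol C = 11.9 / 44.01 = 0.2704; mass C = 0.2704 × 12.01 = 3.247 g
mol H = 2 × (2.09 / 18.02) = 0.2320; mass H = 0.2320 × 1.008 = 0.2338 g
mass O = 5.33 − (3.481) = 1.849 g → mol O = 0.1155
Ratios (÷ 0.1155): C 2.340, H 2.008, O 1.000
Scaling by 3: C 7.02, H 6.02, O 3.00 → C7H6O3

C7H6O3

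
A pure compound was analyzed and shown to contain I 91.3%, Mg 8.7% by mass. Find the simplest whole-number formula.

I2Mg

Assume 100 g: 91.3 g I, 8.7 g Mg.
I: 91.3 g ÷ 126.90 g/mol = 0.7195 mol
Mg: 8.7 g ÷ 24.31 g/mol = 0.3579 mol
Smallest is Mg at 0.3579 mol; normalising gives I 2.010, Mg 1.000
→ I2Mg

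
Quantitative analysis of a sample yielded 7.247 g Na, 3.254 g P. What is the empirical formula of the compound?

Na3P

Moles — Na: 7.247 / 22.99 = 0.3152 mol; P: 3.254 / 30.97 = 0.1051 mol
Smallest is P at 0.1051 mol; normalising gives Na 3.000, P 1.000
≈ 3:1 → Na3P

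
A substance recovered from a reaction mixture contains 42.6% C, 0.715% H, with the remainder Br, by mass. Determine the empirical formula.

C5HBr

Assume 100 g: 42.6 g C, 0.715 g H, 56.68 g Br.
C: 42.6 g ÷ 12.01 g/mol = 3.547 mol
H: 0.715 g ÷ 1.008 g/mol = 0.7093 mol
Br: 56.68 g ÷ 79.90 g/mol = 0.7094 mol
Divide by the smallest (0.7093 mol H): C 5.001, H 1.000, Br 1.000
≈ 5:1:1 → C5HBr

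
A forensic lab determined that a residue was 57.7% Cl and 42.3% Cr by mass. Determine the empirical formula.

Assume 100 g: 57.7 g Cl, 42.3 g Cr.
n(Cl) = 57.7/35.45 = 1.628, n(Cr) = 42.3/52.00 = 0.8135
Ratios (÷ 0.8135): Cl 2.001, Cr 1.000
→ Cl2Cr

Cl2Cr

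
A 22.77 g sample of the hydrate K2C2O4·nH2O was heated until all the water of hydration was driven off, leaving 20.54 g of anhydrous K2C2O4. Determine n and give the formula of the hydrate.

Mass of water lost = 22.77 − 20.54 = 2.23 g → 2.23 / 18.02 = 0.1238 mol H2O
Molar mass of K2C2O4 = 166.22 g/mol → mol K2C2O4 = 20.54 / 166.22 = 0.1236
n = 0.1238 / 0.1236 = 1.00 ≈ 1 → K2C2O4·H2O

K2C2O4·H2O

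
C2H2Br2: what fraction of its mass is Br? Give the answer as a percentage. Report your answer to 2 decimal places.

85.99%

Molar mass = 2(12.01) + 2(1.008) + 2(79.90) = 185.836 g/mol
Mass of Br per mole = 2 × 79.90 = 159.800 g
% Br = 159.800 / 185.836 × 100 = 85.99%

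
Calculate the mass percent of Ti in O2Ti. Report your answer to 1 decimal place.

59.9%

Molar mass = 2(16.00) + 1(47.87) = 79.870 g/mol
Mass of Ti per mole = 1 × 47.87 = 47.870 g
% Ti = 47.870 / 79.870 × 100 = 59.9%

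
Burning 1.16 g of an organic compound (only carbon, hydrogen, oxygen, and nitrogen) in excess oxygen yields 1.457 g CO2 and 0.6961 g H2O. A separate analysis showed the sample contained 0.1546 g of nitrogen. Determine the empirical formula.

mol C = 1.457 / 44.01 = 0.03311; mass C = 0.03311 × 12.01 = 0.3976 g
mol H = 2 × (0.6961 / 18.02) = 0.07726; mass H = 0.07726 × 1.008 = 0.07788 g
mol N = 0.1546 / 14.01 = 0.01103
mass O = 1.16 − (0.6301) = 0.5299 g → mol O = 0.03312
Ratios (÷ 0.01103): C 3.000, H 7.001, N 1.000, O 3.001
→ C3H7NO3

C3H7NO3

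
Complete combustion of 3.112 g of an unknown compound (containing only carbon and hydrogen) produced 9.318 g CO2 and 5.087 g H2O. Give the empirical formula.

C3H8

mol C = 9.318 / 44.01 = 0.2117; mass C = 0.2117 × 12.01 = 2.543 g
mol H = 2 × (5.087 / 18.02) = 0.5646; mass H = 0.5646 × 1.008 = 0.5691 g
Smallest is C at 0.2117 mol; normalising gives C 1.000, H 2.667
Multiply by 3: C 3.00, H 8.00 → C3H8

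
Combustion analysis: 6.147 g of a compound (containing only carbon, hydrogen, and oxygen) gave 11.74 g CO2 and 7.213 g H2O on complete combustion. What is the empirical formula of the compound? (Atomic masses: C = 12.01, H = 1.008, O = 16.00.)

C2H6O

mol C = 11.74 / 44.01 = 0.2668; mass C = 0.2668 × 12.01 = 3.204 g
mol H = 2 × (7.213 / 18.02) = 0.8006; mass H = 0.8006 × 1.008 = 0.8070 g
mass O = 6.147 − (4.011) = 2.136 g → mol O = 0.1335
Smallest is O at 0.1335 mol; normalising gives C 1.998, H 5.996, O 1.000
→ C2H6O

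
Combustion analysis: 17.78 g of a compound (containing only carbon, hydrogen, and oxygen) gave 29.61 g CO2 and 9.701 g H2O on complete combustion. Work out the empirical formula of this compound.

mol C = 29.61 / 44.01 = 0.6728; mass C = 0.6728 × 12.01 = 8.080 g
mol H = 2 × (9.701 / 18.02) = 1.077; mass H = 1.077 × 1.008 = 1.085 g
mass O = 17.78 − (9.166) = 8.614 g → mol O = 0.5384
Ratios (÷ 0.5384): C 1.250, H 2.000, O 1.000
Multiply by 4: C 5.00, H 8.00, O 4.00 → C5H8O4

C5H8O4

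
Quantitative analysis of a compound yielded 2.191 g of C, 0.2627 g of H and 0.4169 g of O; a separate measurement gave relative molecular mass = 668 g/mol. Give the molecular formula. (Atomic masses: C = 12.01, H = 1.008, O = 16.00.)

C: 2.191 g ÷ 12.01 g/mol = 0.1824 mol
H: 0.2627 g ÷ 1.008 g/mol = 0.2606 mol
O: 0.4169 g ÷ 16.00 g/mol = 0.02606 mol
Ratios (÷ 0.02606): C 7.001, H 10.002, O 1.000
Ratio ≈ 7:10:1, so the empirical formula is C7H10O
Empirical-formula mass = 110.15 g/mol
n = 668 / 110.15 = 6.06 ≈ 6
Molecular formula = (C7H10O)×6 = C42H60O6

C42H60O6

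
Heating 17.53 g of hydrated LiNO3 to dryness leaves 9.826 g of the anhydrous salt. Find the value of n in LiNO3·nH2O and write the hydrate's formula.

LiNO3·3H2O

Mass of water lost = 17.53 − 9.826 = 7.704 g → 7.704 / 18.02 = 0.4275 mol H2O
Molar mass of LiNO3 = 68.95 g/mol → mol LiNO3 = 9.826 / 68.95 = 0.1425
n = 0.4275 / 0.1425 = 3.00 ≈ 3 → LiNO3·3H2O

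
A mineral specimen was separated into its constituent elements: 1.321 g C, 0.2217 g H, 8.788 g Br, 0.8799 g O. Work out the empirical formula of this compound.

C2H4Br2O

C: 1.321 g ÷ 12.01 g/mol = 0.11 mol
H: 0.2217 g ÷ 1.008 g/mol = 0.2199 mol
Br: 8.788 g ÷ 79.90 g/mol = 0.11 mol
O: 0.8799 g ÷ 16.00 g/mol = 0.05499 mol
Divide by the smallest (0.05499 mol O): C 2.000, H 3.999, Br 2.000, O 1.000
→ C2H4Br2O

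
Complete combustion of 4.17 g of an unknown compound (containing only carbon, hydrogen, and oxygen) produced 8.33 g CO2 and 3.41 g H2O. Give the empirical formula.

mol C = 8.33 / 44.01 = 0.1893; mass C = 0.1893 × 12.01 = 2.273 g
mol H = 2 × (3.41 / 18.02) = 0.3785; mass H = 0.3785 × 1.008 = 0.3815 g
mass O = 4.17 − (2.655) = 1.515 g → mol O = 0.09471
Ratios (÷ 0.09471): C 1.999, H 3.996, O 1.000
→ C2H4O

C2H4O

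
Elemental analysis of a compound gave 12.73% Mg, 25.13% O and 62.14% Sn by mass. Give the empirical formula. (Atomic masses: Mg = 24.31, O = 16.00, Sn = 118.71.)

Assume 100 g: 12.73 g Mg, 25.13 g O, 62.14 g Sn.
Mg: 12.73 g ÷ 24.31 g/mol = 0.5237 mol
O: 25.13 g ÷ 16.00 g/mol = 1.571 mol
Sn: 62.14 g ÷ 118.71 g/mol = 0.5235 mol
Divide by the smallest (0.5235 mol Sn): Mg 1.000, O 3.000, Sn 1.000
Ratio ≈ 1:3:1, so the empirical formula is MgO3Sn

MgO3Sn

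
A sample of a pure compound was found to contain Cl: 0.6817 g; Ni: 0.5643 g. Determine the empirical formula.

Cl2Ni

n(Cl) = 0.6817/35.45 = 0.01923, n(Ni) = 0.5643/58.69 = 0.009615
Divide by the smallest (0.009615 mol Ni): Cl 2.000, Ni 1.000
Ratio ≈ 2:1, so the empirical formula is Cl2Ni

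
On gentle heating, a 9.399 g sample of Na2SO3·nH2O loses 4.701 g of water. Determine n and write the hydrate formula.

Mass of anhydrous Na2SO3 = 9.399 − 4.701 = 4.698 g
mol H2O = 4.701 / 18.02 = 0.2609
Molar mass of Na2SO3 = 126.05 g/mol → mol Na2SO3 = 4.698 / 126.05 = 0.03727
n = 0.2609 / 0.03727 = 7.00 ≈ 7 → Na2SO3·7H2O

Na2SO3·7H2O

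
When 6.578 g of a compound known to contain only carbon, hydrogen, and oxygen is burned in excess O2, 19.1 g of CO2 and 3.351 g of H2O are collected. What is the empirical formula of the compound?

mol C = 19.1 / 44.01 = 0.4340; mass C = 0.4340 × 12.01 = 5.212 g
mol H = 2 × (3.351 / 18.02) = 0.3719; mass H = 0.3719 × 1.008 = 0.3749 g
mass O = 6.578 − (5.587) = 0.9909 g → mol O = 0.06193
Ratios (÷ 0.06193): C 7.008, H 6.006, O 1.000
→ C7H6O

C7H6O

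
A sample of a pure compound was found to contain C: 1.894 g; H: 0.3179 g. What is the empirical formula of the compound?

CH2

Moles — C: 1.894 / 12.01 = 0.1577 mol; H: 0.3179 / 1.008 = 0.3154 mol
Divide by the smallest (0.1577 mol C): C 1.000, H 2.000
→ CH2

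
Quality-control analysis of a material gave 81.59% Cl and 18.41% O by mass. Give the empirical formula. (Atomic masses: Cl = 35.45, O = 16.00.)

Cl2O

Assume 100 g: 81.59 g Cl, 18.41 g O.
Cl: 81.59 g ÷ 35.45 g/mol = 2.302 mol
O: 18.41 g ÷ 16.00 g/mol = 1.151 mol
Divide by the smallest (1.151 mol O): Cl 2.000, O 1.000
Ratio ≈ 2:1, so the empirical formula is Cl2O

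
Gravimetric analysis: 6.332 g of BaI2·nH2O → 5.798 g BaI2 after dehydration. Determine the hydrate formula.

Mass of water lost = 6.332 − 5.798 = 0.534 g → 0.534 / 18.02 = 0.02963 mol H2O
Molar mass of BaI2 = 391.13 g/mol → mol BaI2 = 5.798 / 391.13 = 0.01482
n = 0.02963 / 0.01482 = 2.00 ≈ 2 → BaI2·2H2O

BaI2·2H2O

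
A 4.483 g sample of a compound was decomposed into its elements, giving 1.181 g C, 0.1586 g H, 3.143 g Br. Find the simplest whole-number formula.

C5H8Br2

C: 1.181 g ÷ 12.01 g/mol = 0.09833 mol
H: 0.1586 g ÷ 1.008 g/mol = 0.1573 mol
Br: 3.143 g ÷ 79.90 g/mol = 0.03934 mol
Smallest is Br at 0.03934 mol; normalising gives C 2.500, H 4.000, Br 1.000
Scaling by 2: C 5.00, H 8.00, Br 2.00 → C5H8Br2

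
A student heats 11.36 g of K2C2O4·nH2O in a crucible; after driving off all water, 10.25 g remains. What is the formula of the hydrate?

Mass of water lost = 11.36 − 10.25 = 1.11 g → 1.11 / 18.02 = 0.0616 mol H2O
Molar mass of K2C2O4 = 166.22 g/mol → mol K2C2O4 = 10.25 / 166.22 = 0.06167
n = 0.0616 / 0.06167 = 1.00 ≈ 1 → K2C2O4·H2O

K2C2O4·H2O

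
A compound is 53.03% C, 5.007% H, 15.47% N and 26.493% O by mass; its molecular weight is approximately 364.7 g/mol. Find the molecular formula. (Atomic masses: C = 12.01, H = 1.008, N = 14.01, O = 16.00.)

C16H18N4O6

Assume 100 g: 53.03 g C, 5.007 g H, 15.47 g N, 26.493 g O.
C: 53.03 g ÷ 12.01 g/mol = 4.415 mol
H: 5.007 g ÷ 1.008 g/mol = 4.967 mol
N: 15.47 g ÷ 14.01 g/mol = 1.104 mol
O: 26.493 g ÷ 16.00 g/mol = 1.656 mol
Smallest is N at 1.104 mol; normalising gives C 3.999, H 4.498, N 1.000, O 1.500
Multiply by 2: C 8.00, H 9.00, N 2.00, O 3.00 → C8H9N2O3
Empirical-formula mass = 181.17 g/mol
n = 364.7 / 181.17 = 2.01 ≈ 2
Molecular formula = (C8H9N2O3)×2 = C16H18N4O6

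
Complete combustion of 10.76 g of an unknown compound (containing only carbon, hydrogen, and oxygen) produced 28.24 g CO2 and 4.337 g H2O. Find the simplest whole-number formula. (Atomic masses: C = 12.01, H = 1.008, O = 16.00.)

C4H3O

mol C = 28.24 / 44.01 = 0.6417; mass C = 0.6417 × 12.01 = 7.706 g
mol H = 2 × (4.337 / 18.02) = 0.4814; mass H = 0.4814 × 1.008 = 0.4852 g
mass O = 10.76 − (8.192) = 2.568 g → mol O = 0.1605
Divide by the smallest (0.1605 mol O): C 3.997, H 2.999, O 1.000
≈ 4:3:1 → C4H3O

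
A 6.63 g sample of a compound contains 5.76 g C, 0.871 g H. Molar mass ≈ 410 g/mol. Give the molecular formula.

C30H54

n(C) = 5.76/12.01 = 0.4796, n(H) = 0.871/1.008 = 0.8641
Divide by the smallest (0.4796 mol C): C 1.000, H 1.802
×5: C 5.00, H 9.01 → C5H9
Empirical-formula mass = 69.12 g/mol
n = 410 / 69.12 = 5.93 ≈ 6
Molecular formula = (C5H9)×6 = C30H54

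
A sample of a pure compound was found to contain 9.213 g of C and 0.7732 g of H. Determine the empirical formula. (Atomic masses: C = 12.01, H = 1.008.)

n(C) = 9.213/12.01 = 0.7671, n(H) = 0.7732/1.008 = 0.7671
Divide by the smallest (0.7671 mol H): C 1.000, H 1.000
Ratio ≈ 1:1, so the empirical formula is CH

CH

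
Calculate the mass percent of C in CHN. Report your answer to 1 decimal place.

Molar mass = 1(12.01) + 1(1.008) + 1(14.01) = 27.028 g/mol
Mass of C per mole = 1 × 12.01 = 12.010 g
% C = 12.010 / 27.028 × 100 = 44.4%

44.4%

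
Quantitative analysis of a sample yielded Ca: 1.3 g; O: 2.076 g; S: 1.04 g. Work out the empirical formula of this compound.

n(Ca) = 1.3/40.08 = 0.03244, n(O) = 2.076/16.00 = 0.1298, n(S) = 1.04/32.07 = 0.03243
Smallest is S at 0.03243 mol; normalising gives Ca 1.000, O 4.001, S 1.000
Ratio ≈ 1:4:1, so the empirical formula is CaO4S

CaO4S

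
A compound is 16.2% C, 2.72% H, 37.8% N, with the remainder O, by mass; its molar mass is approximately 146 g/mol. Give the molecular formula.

Assume 100 g: 16.2 g C, 2.72 g H, 37.8 g N, 43.28 g O.
C: 16.2 g ÷ 12.01 g/mol = 1.349 mol
H: 2.72 g ÷ 1.008 g/mol = 2.698 mol
N: 37.8 g ÷ 14.01 g/mol = 2.698 mol
O: 43.28 g ÷ 16.00 g/mol = 2.705 mol
Divide by the smallest (1.349 mol C): C 1.000, H 2.000, N 2.000, O 2.005
→ CH2N2O2
Empirical-formula mass = 74.05 g/mol
n = 146 / 74.05 = 1.97 ≈ 2
Molecular formula = (CH2N2O2)×2 = C2H4N4O4

C2H4N4O4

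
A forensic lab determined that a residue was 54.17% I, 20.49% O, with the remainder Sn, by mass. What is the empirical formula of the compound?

I2O6Sn

Assume 100 g: 54.17 g I, 20.49 g O, 25.34 g Sn.
Moles — I: 54.17 / 126.90 = 0.4269 mol; O: 20.49 / 16.00 = 1.281 mol; Sn: 25.34 / 118.71 = 0.2135 mol
Smallest is Sn at 0.2135 mol; normalising gives I 2.000, O 5.999, Sn 1.000
→ I2O6Sn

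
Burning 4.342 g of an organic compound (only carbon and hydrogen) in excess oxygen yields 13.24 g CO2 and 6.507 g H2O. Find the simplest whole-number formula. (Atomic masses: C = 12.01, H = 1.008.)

C5H12

mol C = 13.24 / 44.01 = 0.3008; mass C = 0.3008 × 12.01 = 3.613 g
mol H = 2 × (6.507 / 18.02) = 0.7222; mass H = 0.7222 × 1.008 = 0.7280 g
Smallest is C at 0.3008 mol; normalising gives C 1.000, H 2.401
Scaling by 5: C 5.00, H 12.00 → C5H12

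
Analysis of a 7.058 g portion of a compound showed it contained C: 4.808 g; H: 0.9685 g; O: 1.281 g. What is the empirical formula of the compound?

Moles — C: 4.808 / 12.01 = 0.4003 mol; H: 0.9685 / 1.008 = 0.9608 mol; O: 1.281 / 16.00 = 0.08006 mol
Ratios (÷ 0.08006): C 5.000, H 12.001, O 1.000
Ratio ≈ 5:12:1, so the empirical formula is C5H12O

C5H12O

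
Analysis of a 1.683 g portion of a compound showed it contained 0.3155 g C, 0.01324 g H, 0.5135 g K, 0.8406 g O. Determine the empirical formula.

C2HKO4

C: 0.3155 g ÷ 12.01 g/mol = 0.02627 mol
H: 0.01324 g ÷ 1.008 g/mol = 0.01313 mol
K: 0.5135 g ÷ 39.10 g/mol = 0.01313 mol
O: 0.8406 g ÷ 16.00 g/mol = 0.05254 mol
Divide by the smallest (0.01313 mol K): C 2.000, H 1.000, K 1.000, O 4.000
Ratio ≈ 2:1:1:4, so the empirical formula is C2HKO4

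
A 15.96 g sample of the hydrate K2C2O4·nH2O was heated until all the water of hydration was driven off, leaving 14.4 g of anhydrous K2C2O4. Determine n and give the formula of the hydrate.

Mass of water lost = 15.96 − 14.4 = 1.56 g → 1.56 / 18.02 = 0.08657 mol H2O
Molar mass of K2C2O4 = 166.22 g/mol → mol K2C2O4 = 14.4 / 166.22 = 0.08663
n = 0.08657 / 0.08663 = 1.00 ≈ 1 → K2C2O4·H2O

K2C2O4·H2O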